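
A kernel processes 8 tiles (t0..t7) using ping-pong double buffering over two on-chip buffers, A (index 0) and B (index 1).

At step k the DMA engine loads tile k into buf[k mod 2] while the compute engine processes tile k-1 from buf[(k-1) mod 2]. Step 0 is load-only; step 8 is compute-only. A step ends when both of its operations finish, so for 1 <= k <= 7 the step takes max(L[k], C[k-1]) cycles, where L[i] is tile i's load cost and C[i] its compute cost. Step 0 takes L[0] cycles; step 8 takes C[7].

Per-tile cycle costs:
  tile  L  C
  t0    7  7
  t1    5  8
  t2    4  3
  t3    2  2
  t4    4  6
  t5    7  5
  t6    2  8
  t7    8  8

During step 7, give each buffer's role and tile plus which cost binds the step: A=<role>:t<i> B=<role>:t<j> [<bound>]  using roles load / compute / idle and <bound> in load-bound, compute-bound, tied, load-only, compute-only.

step 7: A=compute:t6 B=load:t7 [tied]

step 0: L[0]=7 → dur=7, Σ=7 | A=load:t0 B=idle [load-only]
step 1: L[1]=5 C[0]=7 → dur=7, Σ=14 | A=compute:t0 B=load:t1 [compute-bound]
step 2: L[2]=4 C[1]=8 → dur=8, Σ=22 | A=load:t2 B=compute:t1 [compute-bound]
step 3: L[3]=2 C[2]=3 → dur=3, Σ=25 | A=compute:t2 B=load:t3 [compute-bound]
step 4: L[4]=4 C[3]=2 → dur=4, Σ=29 | A=load:t4 B=compute:t3 [load-bound]
step 5: L[5]=7 C[4]=6 → dur=7, Σ=36 | A=compute:t4 B=load:t5 [load-bound]
step 6: L[6]=2 C[5]=5 → dur=5, Σ=41 | A=load:t6 B=compute:t5 [compute-bound]
step 7: L[7]=8 C[6]=8 → dur=8, Σ=49 | A=compute:t6 B=load:t7 [tied]
step 8: C[7]=8 → dur=8, Σ=57 | A=idle B=compute:t7 [compute-only]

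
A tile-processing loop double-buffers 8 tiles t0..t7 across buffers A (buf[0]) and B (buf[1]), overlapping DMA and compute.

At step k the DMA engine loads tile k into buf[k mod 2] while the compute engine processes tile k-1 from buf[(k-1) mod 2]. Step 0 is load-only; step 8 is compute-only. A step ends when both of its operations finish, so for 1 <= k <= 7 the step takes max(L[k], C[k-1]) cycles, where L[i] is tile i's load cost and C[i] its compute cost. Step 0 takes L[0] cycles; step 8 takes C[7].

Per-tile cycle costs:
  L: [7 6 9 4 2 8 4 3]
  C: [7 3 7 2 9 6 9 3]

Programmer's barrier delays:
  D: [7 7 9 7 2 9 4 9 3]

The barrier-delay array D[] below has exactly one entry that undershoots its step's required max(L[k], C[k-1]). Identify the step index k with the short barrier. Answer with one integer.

hazard at step 6

step 0: need L[0]=7 = 7; D[0]=7 ok
step 1: need max(L[1]=6,C[0]=7) = 7; D[1]=7 ok
step 2: need max(L[2]=9,C[1]=3) = 9; D[2]=9 ok
step 3: need max(L[3]=4,C[2]=7) = 7; D[3]=7 ok
step 4: need max(L[4]=2,C[3]=2) = 2; D[4]=2 ok
step 5: need max(L[5]=8,C[4]=9) = 9; D[5]=9 ok
step 6: need max(L[6]=4,C[5]=6) = 6; D[6]=4 SHORT
step 7: need max(L[7]=3,C[6]=9) = 9; D[7]=9 ok
step 8: need C[7]=3 = 3; D[8]=3 ok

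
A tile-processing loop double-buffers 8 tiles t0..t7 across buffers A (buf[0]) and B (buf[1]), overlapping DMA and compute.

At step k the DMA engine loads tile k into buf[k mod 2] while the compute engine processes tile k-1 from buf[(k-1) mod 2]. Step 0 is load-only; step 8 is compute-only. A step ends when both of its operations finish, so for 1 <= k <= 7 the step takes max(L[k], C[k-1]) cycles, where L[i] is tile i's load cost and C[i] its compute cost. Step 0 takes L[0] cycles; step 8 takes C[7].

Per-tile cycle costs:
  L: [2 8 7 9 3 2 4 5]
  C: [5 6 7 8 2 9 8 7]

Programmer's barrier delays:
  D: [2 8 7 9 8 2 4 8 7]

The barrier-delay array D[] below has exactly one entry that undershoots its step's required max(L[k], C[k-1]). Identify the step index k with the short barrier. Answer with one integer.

hazard at step 6

k=0 barrier L[0]=2→2c, D[0]=2 ok
k=1 barrier max(L[1]=8,C[0]=5)→8c, D[1]=8 ok
k=2 barrier max(L[2]=7,C[1]=6)→7c, D[2]=7 ok
k=3 barrier max(L[3]=9,C[2]=7)→9c, D[3]=9 ok
k=4 barrier max(L[4]=3,C[3]=8)→8c, D[4]=8 ok
k=5 barrier max(L[5]=2,C[4]=2)→2c, D[5]=2 ok
k=6 barrier max(L[6]=4,C[5]=9)→9c, D[6]=4 SHORT
k=7 barrier max(L[7]=5,C[6]=8)→8c, D[7]=8 ok
k=8 barrier C[7]=7→7c, D[8]=7 ok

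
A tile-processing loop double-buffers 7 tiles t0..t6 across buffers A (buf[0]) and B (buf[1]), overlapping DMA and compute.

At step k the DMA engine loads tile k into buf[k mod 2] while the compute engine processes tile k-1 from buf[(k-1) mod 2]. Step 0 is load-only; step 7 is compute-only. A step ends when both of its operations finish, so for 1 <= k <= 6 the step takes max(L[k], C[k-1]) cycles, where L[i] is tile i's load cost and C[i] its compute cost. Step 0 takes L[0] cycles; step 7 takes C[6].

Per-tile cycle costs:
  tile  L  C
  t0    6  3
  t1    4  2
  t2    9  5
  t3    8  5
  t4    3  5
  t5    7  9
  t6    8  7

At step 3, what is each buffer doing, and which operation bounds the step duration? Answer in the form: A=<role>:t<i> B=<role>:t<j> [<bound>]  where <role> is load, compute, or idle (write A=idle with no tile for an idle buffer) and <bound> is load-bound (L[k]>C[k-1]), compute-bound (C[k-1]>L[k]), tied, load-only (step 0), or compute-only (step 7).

step 3: A=compute:t2 B=load:t3 [load-bound]

k=0 load=t0/6c comp=- wait=6 total=6
k=1 load=t1/4c comp=t0/3c wait=4 total=10
k=2 load=t2/9c comp=t1/2c wait=9 total=19
k=3 load=t3/8c comp=t2/5c wait=8 total=27
k=4 load=t4/3c comp=t3/5c wait=5 total=32
k=5 load=t5/7c comp=t4/5c wait=7 total=39
k=6 load=t6/8c comp=t5/9c wait=9 total=48
k=7 load=- comp=t6/7c wait=7 total=55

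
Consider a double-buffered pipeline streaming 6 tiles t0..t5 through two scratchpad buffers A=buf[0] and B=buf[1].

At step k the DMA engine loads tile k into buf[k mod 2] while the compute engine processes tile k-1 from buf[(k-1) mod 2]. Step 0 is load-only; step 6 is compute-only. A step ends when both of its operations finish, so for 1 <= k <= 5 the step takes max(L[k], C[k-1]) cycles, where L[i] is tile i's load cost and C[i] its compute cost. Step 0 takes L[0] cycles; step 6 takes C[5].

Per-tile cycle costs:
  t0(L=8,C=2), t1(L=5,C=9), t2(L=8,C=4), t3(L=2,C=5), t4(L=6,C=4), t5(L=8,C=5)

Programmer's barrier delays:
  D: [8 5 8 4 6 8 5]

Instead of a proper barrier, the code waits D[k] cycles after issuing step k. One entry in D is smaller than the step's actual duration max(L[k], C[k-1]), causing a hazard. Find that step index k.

hazard at step 2

[0] required=L[0]=8=8 vs D=8 ok
[1] required=max(L[1]=5,C[0]=2)=5 vs D=5 ok
[2] required=max(L[2]=8,C[1]=9)=9 vs D=8 SHORT
[3] required=max(L[3]=2,C[2]=4)=4 vs D=4 ok
[4] required=max(L[4]=6,C[3]=5)=6 vs D=6 ok
[5] required=max(L[5]=8,C[4]=4)=8 vs D=8 ok
[6] required=C[5]=5=5 vs D=5 ok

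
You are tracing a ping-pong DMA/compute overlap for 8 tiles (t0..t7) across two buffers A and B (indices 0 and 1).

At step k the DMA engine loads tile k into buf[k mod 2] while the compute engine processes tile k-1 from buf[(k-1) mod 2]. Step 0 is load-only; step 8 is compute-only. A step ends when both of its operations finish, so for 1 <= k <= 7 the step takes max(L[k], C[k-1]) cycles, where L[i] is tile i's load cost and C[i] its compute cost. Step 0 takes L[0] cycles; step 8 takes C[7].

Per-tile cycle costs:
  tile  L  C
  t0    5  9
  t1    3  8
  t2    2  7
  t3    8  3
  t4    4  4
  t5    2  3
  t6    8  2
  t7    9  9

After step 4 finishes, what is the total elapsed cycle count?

  0. 5=5c; end=5; A:t0 B:-
  1. max(3,9)=9c; end=14; A:t0 B:t1
  2. max(2,8)=8c; end=22; A:t2 B:t1
  3. max(8,7)=8c; end=30; A:t2 B:t3
  4. max(4,3)=4c; end=34; A:t4 B:t3
  5. max(2,4)=4c; end=38; A:t4 B:t5
  6. max(8,3)=8c; end=46; A:t6 B:t5
  7. max(9,2)=9c; end=55; A:t6 B:t7
  8. 9=9c; end=64; A:t6 B:t7

end_cycle[4] = 34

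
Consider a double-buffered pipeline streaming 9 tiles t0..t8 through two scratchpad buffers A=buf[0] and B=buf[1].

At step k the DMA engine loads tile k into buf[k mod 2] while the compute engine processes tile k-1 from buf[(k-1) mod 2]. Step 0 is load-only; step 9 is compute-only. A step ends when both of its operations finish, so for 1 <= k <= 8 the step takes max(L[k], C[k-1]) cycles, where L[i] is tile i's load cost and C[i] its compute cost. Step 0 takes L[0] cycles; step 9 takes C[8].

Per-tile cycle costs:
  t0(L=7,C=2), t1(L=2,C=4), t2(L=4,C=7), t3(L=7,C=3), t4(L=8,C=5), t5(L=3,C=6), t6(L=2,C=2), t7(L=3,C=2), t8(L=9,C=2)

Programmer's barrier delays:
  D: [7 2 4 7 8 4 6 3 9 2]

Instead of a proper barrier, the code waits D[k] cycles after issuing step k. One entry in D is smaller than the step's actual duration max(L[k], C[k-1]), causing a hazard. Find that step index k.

hazard at step 5

step 0: need L[0]=7 = 7; D[0]=7 ok
step 1: need max(L[1]=2,C[0]=2) = 2; D[1]=2 ok
step 2: need max(L[2]=4,C[1]=4) = 4; D[2]=4 ok
step 3: need max(L[3]=7,C[2]=7) = 7; D[3]=7 ok
step 4: need max(L[4]=8,C[3]=3) = 8; D[4]=8 ok
step 5: need max(L[5]=3,C[4]=5) = 5; D[5]=4 SHORT
step 6: need max(L[6]=2,C[5]=6) = 6; D[6]=6 ok
step 7: need max(L[7]=3,C[6]=2) = 3; D[7]=3 ok
step 8: need max(L[8]=9,C[7]=2) = 9; D[8]=9 ok
step 9: need C[8]=2 = 2; D[9]=2 ok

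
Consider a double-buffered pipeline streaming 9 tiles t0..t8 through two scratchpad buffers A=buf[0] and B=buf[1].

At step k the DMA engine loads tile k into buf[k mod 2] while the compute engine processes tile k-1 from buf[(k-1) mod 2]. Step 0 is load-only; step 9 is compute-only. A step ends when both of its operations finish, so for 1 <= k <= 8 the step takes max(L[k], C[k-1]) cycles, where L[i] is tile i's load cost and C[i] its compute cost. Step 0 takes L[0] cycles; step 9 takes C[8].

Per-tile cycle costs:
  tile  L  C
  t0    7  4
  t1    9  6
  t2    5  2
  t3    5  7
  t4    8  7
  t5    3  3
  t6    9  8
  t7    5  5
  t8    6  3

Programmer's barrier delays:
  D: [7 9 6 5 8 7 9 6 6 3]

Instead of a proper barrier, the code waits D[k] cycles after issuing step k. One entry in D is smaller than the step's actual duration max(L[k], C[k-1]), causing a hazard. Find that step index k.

[0] required=L[0]=7=7 vs D=7 ok
[1] required=max(L[1]=9,C[0]=4)=9 vs D=9 ok
[2] required=max(L[2]=5,C[1]=6)=6 vs D=6 ok
[3] required=max(L[3]=5,C[2]=2)=5 vs D=5 ok
[4] required=max(L[4]=8,C[3]=7)=8 vs D=8 ok
[5] required=max(L[5]=3,C[4]=7)=7 vs D=7 ok
[6] required=max(L[6]=9,C[5]=3)=9 vs D=9 ok
[7] required=max(L[7]=5,C[6]=8)=8 vs D=6 SHORT
[8] required=max(L[8]=6,C[7]=5)=6 vs D=6 ok
[9] required=C[8]=3=3 vs D=3 ok

hazard at step 7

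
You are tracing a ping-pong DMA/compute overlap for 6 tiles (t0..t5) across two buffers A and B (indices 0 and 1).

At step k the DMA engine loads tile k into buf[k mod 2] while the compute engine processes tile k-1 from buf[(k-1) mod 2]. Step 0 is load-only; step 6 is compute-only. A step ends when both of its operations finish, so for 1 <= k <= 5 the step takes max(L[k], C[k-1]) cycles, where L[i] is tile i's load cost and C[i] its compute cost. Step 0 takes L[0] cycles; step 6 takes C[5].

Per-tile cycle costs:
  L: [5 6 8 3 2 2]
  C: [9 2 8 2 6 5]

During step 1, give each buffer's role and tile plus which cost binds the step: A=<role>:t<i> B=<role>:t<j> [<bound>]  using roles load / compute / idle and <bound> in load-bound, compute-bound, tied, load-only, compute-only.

  0. 5=5c; end=5; A:t0 B:-
  1. max(6,9)=9c; end=14; A:t0 B:t1
  2. max(8,2)=8c; end=22; A:t2 B:t1
  3. max(3,8)=8c; end=30; A:t2 B:t3
  4. max(2,2)=2c; end=32; A:t4 B:t3
  5. max(2,6)=6c; end=38; A:t4 B:t5
  6. 5=5c; end=43; A:t4 B:t5

step 1: A=compute:t0 B=load:t1 [compute-bound]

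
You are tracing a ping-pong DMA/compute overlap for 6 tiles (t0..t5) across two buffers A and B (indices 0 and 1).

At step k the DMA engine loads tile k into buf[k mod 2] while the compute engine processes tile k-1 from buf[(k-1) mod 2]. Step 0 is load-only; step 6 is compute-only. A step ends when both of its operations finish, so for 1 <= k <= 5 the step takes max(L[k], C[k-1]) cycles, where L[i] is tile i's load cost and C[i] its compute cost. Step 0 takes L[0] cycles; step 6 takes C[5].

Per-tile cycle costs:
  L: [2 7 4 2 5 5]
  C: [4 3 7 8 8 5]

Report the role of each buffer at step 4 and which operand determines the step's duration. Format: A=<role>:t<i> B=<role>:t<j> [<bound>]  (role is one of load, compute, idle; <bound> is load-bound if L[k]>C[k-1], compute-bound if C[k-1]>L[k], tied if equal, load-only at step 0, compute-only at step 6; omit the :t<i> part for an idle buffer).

k=0 load=t0/2c comp=- wait=2 total=2
k=1 load=t1/7c comp=t0/4c wait=7 total=9
k=2 load=t2/4c comp=t1/3c wait=4 total=13
k=3 load=t3/2c comp=t2/7c wait=7 total=20
k=4 load=t4/5c comp=t3/8c wait=8 total=28
k=5 load=t5/5c comp=t4/8c wait=8 total=36
k=6 load=- comp=t5/5c wait=5 total=41

step 4: A=load:t4 B=compute:t3 [compute-bound]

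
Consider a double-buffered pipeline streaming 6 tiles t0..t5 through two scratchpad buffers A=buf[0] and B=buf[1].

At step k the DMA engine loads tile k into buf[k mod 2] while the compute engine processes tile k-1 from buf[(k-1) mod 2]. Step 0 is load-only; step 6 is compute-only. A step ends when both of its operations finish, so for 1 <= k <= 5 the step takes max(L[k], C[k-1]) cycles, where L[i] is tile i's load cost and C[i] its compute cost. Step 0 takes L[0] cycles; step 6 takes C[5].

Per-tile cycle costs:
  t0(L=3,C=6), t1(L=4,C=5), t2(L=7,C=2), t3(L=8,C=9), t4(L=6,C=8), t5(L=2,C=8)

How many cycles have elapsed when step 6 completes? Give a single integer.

[0] DMA t0→A (3c) ∥ CU idle ⇒ 3c, clock 3
[1] DMA t1→B (4c) ∥ CU A:t0 (6c) ⇒ 6c, clock 9
[2] DMA t2→A (7c) ∥ CU B:t1 (5c) ⇒ 7c, clock 16
[3] DMA t3→B (8c) ∥ CU A:t2 (2c) ⇒ 8c, clock 24
[4] DMA t4→A (6c) ∥ CU B:t3 (9c) ⇒ 9c, clock 33
[5] DMA t5→B (2c) ∥ CU A:t4 (8c) ⇒ 8c, clock 41
[6] DMA idle ∥ CU B:t5 (8c) ⇒ 8c, clock 49

end_cycle[6] = 49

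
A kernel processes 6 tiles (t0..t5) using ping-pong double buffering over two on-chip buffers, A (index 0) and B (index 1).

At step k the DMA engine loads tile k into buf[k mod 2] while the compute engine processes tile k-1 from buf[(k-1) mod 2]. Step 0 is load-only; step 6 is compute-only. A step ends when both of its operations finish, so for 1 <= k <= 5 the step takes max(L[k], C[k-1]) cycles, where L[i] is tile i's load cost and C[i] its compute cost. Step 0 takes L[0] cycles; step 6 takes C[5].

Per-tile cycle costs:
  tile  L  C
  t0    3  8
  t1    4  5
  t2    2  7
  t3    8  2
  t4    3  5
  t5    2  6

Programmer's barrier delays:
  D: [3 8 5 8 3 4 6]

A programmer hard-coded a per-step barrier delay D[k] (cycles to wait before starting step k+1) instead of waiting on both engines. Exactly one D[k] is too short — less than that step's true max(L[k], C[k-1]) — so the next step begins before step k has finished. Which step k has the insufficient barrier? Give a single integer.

hazard at step 5

step 0: need L[0]=3 = 3; D[0]=3 ok
step 1: need max(L[1]=4,C[0]=8) = 8; D[1]=8 ok
step 2: need max(L[2]=2,C[1]=5) = 5; D[2]=5 ok
step 3: need max(L[3]=8,C[2]=7) = 8; D[3]=8 ok
step 4: need max(L[4]=3,C[3]=2) = 3; D[4]=3 ok
step 5: need max(L[5]=2,C[4]=5) = 5; D[5]=4 SHORT
step 6: need C[5]=6 = 6; D[6]=6 ok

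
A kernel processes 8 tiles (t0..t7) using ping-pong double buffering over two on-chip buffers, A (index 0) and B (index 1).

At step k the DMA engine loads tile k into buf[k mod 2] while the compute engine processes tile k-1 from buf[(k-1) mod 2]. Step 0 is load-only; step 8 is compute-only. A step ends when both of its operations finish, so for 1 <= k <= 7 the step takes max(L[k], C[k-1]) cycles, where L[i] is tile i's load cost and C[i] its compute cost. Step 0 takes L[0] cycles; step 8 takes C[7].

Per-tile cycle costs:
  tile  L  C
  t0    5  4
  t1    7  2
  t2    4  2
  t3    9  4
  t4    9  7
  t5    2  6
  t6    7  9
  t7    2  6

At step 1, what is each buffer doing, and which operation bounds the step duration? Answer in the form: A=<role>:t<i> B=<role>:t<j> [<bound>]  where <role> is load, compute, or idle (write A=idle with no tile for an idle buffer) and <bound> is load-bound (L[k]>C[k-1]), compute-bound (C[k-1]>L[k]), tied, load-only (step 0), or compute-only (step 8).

step 1: A=compute:t0 B=load:t1 [load-bound]

step 0: L[0]=5 → dur=5, Σ=5 | A=load:t0 B=idle [load-only]
step 1: L[1]=7 C[0]=4 → dur=7, Σ=12 | A=compute:t0 B=load:t1 [load-bound]
step 2: L[2]=4 C[1]=2 → dur=4, Σ=16 | A=load:t2 B=compute:t1 [load-bound]
step 3: L[3]=9 C[2]=2 → dur=9, Σ=25 | A=compute:t2 B=load:t3 [load-bound]
step 4: L[4]=9 C[3]=4 → dur=9, Σ=34 | A=load:t4 B=compute:t3 [load-bound]
step 5: L[5]=2 C[4]=7 → dur=7, Σ=41 | A=compute:t4 B=load:t5 [compute-bound]
step 6: L[6]=7 C[5]=6 → dur=7, Σ=48 | A=load:t6 B=compute:t5 [load-bound]
step 7: L[7]=2 C[6]=9 → dur=9, Σ=57 | A=compute:t6 B=load:t7 [compute-bound]
step 8: C[7]=6 → dur=6, Σ=63 | A=idle B=compute:t7 [compute-only]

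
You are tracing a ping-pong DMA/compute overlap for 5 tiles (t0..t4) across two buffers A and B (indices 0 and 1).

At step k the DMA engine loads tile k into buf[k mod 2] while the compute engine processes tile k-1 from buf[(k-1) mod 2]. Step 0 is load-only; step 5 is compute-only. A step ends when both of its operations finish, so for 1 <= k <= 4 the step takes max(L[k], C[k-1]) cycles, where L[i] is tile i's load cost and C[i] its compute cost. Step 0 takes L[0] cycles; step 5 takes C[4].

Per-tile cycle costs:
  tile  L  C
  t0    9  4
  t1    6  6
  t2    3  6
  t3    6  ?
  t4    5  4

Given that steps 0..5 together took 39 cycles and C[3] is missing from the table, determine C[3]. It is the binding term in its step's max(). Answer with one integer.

C[3] = 8

step 0 | dur = L[0]=9 = 9
step 1 | dur = max(L[1]=6, C[0]=4) = 6
step 2 | dur = max(L[2]=3, C[1]=6) = 6
step 3 | dur = max(L[3]=6, C[2]=6) = 6
step 4 | dur = max(L[4]=5, C[3]=?) = C[3]  (unknown; binding)
step 5 | dur = C[4]=4 = 4
sum of known step durations = 31
dur[4] = total - known = 39 - 31 = 8
C[3] is the binding max in step 4, so C[3] = dur[4] = 8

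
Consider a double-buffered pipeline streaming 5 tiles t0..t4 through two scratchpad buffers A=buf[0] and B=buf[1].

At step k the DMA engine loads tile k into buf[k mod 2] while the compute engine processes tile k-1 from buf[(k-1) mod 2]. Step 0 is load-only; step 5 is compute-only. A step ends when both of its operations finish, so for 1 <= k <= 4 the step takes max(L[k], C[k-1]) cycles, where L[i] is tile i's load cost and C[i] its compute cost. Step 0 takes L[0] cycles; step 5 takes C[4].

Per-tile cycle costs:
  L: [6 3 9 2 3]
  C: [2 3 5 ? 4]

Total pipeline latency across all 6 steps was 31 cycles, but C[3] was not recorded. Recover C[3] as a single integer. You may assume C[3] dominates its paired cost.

C[3] = 4

step 0: dur = L[0]=6 = 6
step 1: dur = max(L[1]=3, C[0]=2) = 3
step 2: dur = max(L[2]=9, C[1]=3) = 9
step 3: dur = max(L[3]=2, C[2]=5) = 5
step 4: dur = max(L[4]=3, C[3]=?) = C[3]  (unknown; binding)
step 5: dur = C[4]=4 = 4
sum of known step durations = 27
dur[4] = total - known = 31 - 27 = 4
C[3] is the binding max in step 4, so C[3] = dur[4] = 4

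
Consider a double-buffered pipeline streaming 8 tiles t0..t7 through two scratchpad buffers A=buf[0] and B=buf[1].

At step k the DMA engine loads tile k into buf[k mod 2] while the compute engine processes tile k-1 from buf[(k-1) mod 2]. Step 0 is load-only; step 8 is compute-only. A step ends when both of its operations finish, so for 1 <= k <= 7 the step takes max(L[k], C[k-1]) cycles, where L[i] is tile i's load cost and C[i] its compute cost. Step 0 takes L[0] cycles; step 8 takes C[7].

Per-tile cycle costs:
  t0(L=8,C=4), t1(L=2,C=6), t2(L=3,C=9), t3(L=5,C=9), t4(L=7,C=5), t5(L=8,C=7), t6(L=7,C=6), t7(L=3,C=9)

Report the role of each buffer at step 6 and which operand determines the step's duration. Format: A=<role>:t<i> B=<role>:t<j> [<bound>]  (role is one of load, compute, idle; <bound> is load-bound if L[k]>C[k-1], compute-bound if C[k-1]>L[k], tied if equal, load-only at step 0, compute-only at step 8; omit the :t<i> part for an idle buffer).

step 0: L[0]=8 → dur=8, Σ=8 | A=load:t0 B=idle [load-only]
step 1: L[1]=2 C[0]=4 → dur=4, Σ=12 | A=compute:t0 B=load:t1 [compute-bound]
step 2: L[2]=3 C[1]=6 → dur=6, Σ=18 | A=load:t2 B=compute:t1 [compute-bound]
step 3: L[3]=5 C[2]=9 → dur=9, Σ=27 | A=compute:t2 B=load:t3 [compute-bound]
step 4: L[4]=7 C[3]=9 → dur=9, Σ=36 | A=load:t4 B=compute:t3 [compute-bound]
step 5: L[5]=8 C[4]=5 → dur=8, Σ=44 | A=compute:t4 B=load:t5 [load-bound]
step 6: L[6]=7 C[5]=7 → dur=7, Σ=51 | A=load:t6 B=compute:t5 [tied]
step 7: L[7]=3 C[6]=6 → dur=6, Σ=57 | A=compute:t6 B=load:t7 [compute-bound]
step 8: C[7]=9 → dur=9, Σ=66 | A=idle B=compute:t7 [compute-only]

step 6: A=load:t6 B=compute:t5 [tied]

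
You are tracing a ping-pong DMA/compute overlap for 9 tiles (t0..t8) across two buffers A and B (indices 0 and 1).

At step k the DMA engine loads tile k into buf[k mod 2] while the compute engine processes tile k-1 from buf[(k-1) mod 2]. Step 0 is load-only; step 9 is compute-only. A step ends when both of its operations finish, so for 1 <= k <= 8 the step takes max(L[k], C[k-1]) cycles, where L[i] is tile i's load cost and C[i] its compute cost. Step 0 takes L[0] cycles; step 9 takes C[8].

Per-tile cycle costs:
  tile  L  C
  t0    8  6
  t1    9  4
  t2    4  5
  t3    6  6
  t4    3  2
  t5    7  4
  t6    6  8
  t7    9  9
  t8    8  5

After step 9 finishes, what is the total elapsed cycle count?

k=0 load=t0/8c comp=- wait=8 total=8
k=1 load=t1/9c comp=t0/6c wait=9 total=17
k=2 load=t2/4c comp=t1/4c wait=4 total=21
k=3 load=t3/6c comp=t2/5c wait=6 total=27
k=4 load=t4/3c comp=t3/6c wait=6 total=33
k=5 load=t5/7c comp=t4/2c wait=7 total=40
k=6 load=t6/6c comp=t5/4c wait=6 total=46
k=7 load=t7/9c comp=t6/8c wait=9 total=55
k=8 load=t8/8c comp=t7/9c wait=9 total=64
k=9 load=- comp=t8/5c wait=5 total=69

end_cycle[9] = 69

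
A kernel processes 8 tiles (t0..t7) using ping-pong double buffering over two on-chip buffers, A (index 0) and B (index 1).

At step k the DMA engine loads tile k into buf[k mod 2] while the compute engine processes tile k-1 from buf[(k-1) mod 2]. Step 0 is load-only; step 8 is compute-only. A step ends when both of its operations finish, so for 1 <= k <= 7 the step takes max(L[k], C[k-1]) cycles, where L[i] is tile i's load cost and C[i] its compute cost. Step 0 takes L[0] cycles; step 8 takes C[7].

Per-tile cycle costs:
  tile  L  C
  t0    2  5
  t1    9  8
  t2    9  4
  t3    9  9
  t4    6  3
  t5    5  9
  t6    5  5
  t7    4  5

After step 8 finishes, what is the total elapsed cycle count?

[0] DMA t0→A (2c) ∥ CU idle ⇒ 2c, clock 2
[1] DMA t1→B (9c) ∥ CU A:t0 (5c) ⇒ 9c, clock 11
[2] DMA t2→A (9c) ∥ CU B:t1 (8c) ⇒ 9c, clock 20
[3] DMA t3→B (9c) ∥ CU A:t2 (4c) ⇒ 9c, clock 29
[4] DMA t4→A (6c) ∥ CU B:t3 (9c) ⇒ 9c, clock 38
[5] DMA t5→B (5c) ∥ CU A:t4 (3c) ⇒ 5c, clock 43
[6] DMA t6→A (5c) ∥ CU B:t5 (9c) ⇒ 9c, clock 52
[7] DMA t7→B (4c) ∥ CU A:t6 (5c) ⇒ 5c, clock 57
[8] DMA idle ∥ CU B:t7 (5c) ⇒ 5c, clock 62

end_cycle[8] = 62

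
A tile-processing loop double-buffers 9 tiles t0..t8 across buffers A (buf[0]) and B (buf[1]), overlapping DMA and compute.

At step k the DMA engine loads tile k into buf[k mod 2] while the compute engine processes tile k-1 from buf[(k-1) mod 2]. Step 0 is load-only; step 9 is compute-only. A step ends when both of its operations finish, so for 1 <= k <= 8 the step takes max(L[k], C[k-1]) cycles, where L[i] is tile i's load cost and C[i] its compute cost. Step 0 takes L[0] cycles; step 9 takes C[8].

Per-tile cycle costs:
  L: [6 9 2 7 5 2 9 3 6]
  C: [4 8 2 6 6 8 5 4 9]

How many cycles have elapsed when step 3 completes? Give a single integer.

end_cycle[3] = 30

step 0: L[0]=6 → dur=6, Σ=6 | A=load:t0 B=idle [load-only]
step 1: L[1]=9 C[0]=4 → dur=9, Σ=15 | A=compute:t0 B=load:t1 [load-bound]
step 2: L[2]=2 C[1]=8 → dur=8, Σ=23 | A=load:t2 B=compute:t1 [compute-bound]
step 3: L[3]=7 C[2]=2 → dur=7, Σ=30 | A=compute:t2 B=load:t3 [load-bound]
step 4: L[4]=5 C[3]=6 → dur=6, Σ=36 | A=load:t4 B=compute:t3 [compute-bound]
step 5: L[5]=2 C[4]=6 → dur=6, Σ=42 | A=compute:t4 B=load:t5 [compute-bound]
step 6: L[6]=9 C[5]=8 → dur=9, Σ=51 | A=load:t6 B=compute:t5 [load-bound]
step 7: L[7]=3 C[6]=5 → dur=5, Σ=56 | A=compute:t6 B=load:t7 [compute-bound]
step 8: L[8]=6 C[7]=4 → dur=6, Σ=62 | A=load:t8 B=compute:t7 [load-bound]
step 9: C[8]=9 → dur=9, Σ=71 | A=compute:t8 B=idle [compute-only]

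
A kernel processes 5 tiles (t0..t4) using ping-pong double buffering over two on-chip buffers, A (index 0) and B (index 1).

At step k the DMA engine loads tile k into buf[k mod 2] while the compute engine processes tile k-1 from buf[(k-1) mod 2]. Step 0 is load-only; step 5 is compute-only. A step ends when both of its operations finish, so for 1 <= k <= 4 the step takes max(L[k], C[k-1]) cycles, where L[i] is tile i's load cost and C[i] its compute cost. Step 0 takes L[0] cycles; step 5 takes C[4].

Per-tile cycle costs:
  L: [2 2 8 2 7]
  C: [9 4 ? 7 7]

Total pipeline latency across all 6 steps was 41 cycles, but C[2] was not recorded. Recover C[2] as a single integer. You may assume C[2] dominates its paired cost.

C[2] = 8

step 0: dur = L[0]=2 = 2
step 1: dur = max(L[1]=2, C[0]=9) = 9
step 2: dur = max(L[2]=8, C[1]=4) = 8
step 3: dur = max(L[3]=2, C[2]=?) = C[2]  (unknown; binding)
step 4: dur = max(L[4]=7, C[3]=7) = 7
step 5: dur = C[4]=7 = 7
sum of known step durations = 33
dur[3] = total - known = 41 - 33 = 8
C[2] is the binding max in step 3, so C[2] = dur[3] = 8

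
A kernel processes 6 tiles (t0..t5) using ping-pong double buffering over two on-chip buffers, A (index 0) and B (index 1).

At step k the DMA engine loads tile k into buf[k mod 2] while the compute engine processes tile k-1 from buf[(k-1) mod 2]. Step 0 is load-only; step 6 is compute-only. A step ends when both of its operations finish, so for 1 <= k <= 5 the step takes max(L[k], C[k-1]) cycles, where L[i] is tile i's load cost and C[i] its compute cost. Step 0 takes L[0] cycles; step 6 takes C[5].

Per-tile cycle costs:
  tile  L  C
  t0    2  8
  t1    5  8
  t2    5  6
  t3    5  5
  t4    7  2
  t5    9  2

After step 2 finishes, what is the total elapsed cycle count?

end_cycle[2] = 18

k=0 load=t0/2c comp=- wait=2 total=2
k=1 load=t1/5c comp=t0/8c wait=8 total=10
k=2 load=t2/5c comp=t1/8c wait=8 total=18
k=3 load=t3/5c comp=t2/6c wait=6 total=24
k=4 load=t4/7c comp=t3/5c wait=7 total=31
k=5 load=t5/9c comp=t4/2c wait=9 total=40
k=6 load=- comp=t5/2c wait=2 total=42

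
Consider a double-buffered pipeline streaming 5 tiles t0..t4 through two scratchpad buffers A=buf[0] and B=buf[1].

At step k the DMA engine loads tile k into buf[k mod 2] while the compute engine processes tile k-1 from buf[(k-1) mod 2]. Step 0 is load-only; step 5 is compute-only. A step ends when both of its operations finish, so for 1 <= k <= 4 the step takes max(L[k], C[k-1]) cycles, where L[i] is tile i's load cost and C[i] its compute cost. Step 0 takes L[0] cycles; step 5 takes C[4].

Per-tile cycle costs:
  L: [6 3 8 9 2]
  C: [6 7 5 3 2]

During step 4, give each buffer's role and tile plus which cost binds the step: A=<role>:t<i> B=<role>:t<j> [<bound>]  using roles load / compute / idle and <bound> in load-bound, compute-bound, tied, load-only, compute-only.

step 0: L[0]=6 → dur=6, Σ=6 | A=load:t0 B=idle [load-only]
step 1: L[1]=3 C[0]=6 → dur=6, Σ=12 | A=compute:t0 B=load:t1 [compute-bound]
step 2: L[2]=8 C[1]=7 → dur=8, Σ=20 | A=load:t2 B=compute:t1 [load-bound]
step 3: L[3]=9 C[2]=5 → dur=9, Σ=29 | A=compute:t2 B=load:t3 [load-bound]
step 4: L[4]=2 C[3]=3 → dur=3, Σ=32 | A=load:t4 B=compute:t3 [compute-bound]
step 5: C[4]=2 → dur=2, Σ=34 | A=compute:t4 B=idle [compute-only]

step 4: A=load:t4 B=compute:t3 [compute-bound]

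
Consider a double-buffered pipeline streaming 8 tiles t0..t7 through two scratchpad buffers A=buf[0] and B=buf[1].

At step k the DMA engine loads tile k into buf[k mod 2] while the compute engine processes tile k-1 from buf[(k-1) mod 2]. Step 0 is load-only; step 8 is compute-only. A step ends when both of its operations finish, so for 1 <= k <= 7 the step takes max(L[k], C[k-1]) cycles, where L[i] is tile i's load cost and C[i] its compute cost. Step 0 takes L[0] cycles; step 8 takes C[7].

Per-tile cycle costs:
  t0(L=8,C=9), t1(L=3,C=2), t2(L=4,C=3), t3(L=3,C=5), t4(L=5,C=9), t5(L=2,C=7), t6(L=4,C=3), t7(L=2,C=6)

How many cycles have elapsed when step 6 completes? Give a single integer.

end_cycle[6] = 45

[0] DMA t0→A (8c) ∥ CU idle ⇒ 8c, clock 8
[1] DMA t1→B (3c) ∥ CU A:t0 (9c) ⇒ 9c, clock 17
[2] DMA t2→A (4c) ∥ CU B:t1 (2c) ⇒ 4c, clock 21
[3] DMA t3→B (3c) ∥ CU A:t2 (3c) ⇒ 3c, clock 24
[4] DMA t4→A (5c) ∥ CU B:t3 (5c) ⇒ 5c, clock 29
[5] DMA t5→B (2c) ∥ CU A:t4 (9c) ⇒ 9c, clock 38
[6] DMA t6→A (4c) ∥ CU B:t5 (7c) ⇒ 7c, clock 45
[7] DMA t7→B (2c) ∥ CU A:t6 (3c) ⇒ 3c, clock 48
[8] DMA idle ∥ CU B:t7 (6c) ⇒ 6c, clock 54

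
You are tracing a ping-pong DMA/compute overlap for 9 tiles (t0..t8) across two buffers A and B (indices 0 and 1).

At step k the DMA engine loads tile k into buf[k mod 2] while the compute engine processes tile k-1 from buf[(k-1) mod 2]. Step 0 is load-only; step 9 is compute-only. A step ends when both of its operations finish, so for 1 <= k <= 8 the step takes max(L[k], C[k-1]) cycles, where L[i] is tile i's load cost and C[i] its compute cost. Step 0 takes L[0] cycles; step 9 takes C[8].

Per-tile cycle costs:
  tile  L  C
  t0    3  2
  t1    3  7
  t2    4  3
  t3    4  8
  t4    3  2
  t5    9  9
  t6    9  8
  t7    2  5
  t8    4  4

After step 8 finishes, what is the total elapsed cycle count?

end_cycle[8] = 56

k=0 load=t0/3c comp=- wait=3 total=3
k=1 load=t1/3c comp=t0/2c wait=3 total=6
k=2 load=t2/4c comp=t1/7c wait=7 total=13
k=3 load=t3/4c comp=t2/3c wait=4 total=17
k=4 load=t4/3c comp=t3/8c wait=8 total=25
k=5 load=t5/9c comp=t4/2c wait=9 total=34
k=6 load=t6/9c comp=t5/9c wait=9 total=43
k=7 load=t7/2c comp=t6/8c wait=8 total=51
k=8 load=t8/4c comp=t7/5c wait=5 total=56
k=9 load=- comp=t8/4c wait=4 total=60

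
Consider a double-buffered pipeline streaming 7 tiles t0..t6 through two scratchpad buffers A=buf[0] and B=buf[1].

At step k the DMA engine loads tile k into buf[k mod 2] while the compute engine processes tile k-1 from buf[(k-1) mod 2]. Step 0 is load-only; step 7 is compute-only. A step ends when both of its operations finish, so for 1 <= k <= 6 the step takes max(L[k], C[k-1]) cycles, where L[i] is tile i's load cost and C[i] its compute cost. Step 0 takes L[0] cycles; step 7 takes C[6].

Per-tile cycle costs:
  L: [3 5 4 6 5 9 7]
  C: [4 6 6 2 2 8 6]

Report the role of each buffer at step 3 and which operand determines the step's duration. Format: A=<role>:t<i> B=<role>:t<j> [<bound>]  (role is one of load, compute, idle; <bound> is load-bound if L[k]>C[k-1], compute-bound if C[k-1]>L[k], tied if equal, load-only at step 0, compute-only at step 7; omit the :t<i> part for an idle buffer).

step 3: A=compute:t2 B=load:t3 [tied]

  0. 3=3c; end=3; A:t0 B:-
  1. max(5,4)=5c; end=8; A:t0 B:t1
  2. max(4,6)=6c; end=14; A:t2 B:t1
  3. max(6,6)=6c; end=20; A:t2 B:t3
  4. max(5,2)=5c; end=25; A:t4 B:t3
  5. max(9,2)=9c; end=34; A:t4 B:t5
  6. max(7,8)=8c; end=42; A:t6 B:t5
  7. 6=6c; end=48; A:t6 B:t5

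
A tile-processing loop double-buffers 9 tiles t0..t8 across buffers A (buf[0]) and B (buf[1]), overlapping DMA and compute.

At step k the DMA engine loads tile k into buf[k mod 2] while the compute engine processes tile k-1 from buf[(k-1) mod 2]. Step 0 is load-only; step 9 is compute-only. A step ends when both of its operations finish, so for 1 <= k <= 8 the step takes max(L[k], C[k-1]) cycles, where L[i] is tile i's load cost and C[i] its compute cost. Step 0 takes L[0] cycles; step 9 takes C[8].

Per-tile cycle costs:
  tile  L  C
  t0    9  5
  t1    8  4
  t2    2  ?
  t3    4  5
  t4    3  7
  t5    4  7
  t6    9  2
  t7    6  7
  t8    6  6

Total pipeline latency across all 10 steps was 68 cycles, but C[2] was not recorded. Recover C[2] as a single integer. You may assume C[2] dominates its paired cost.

step 0 = dur = L[0]=9 = 9
step 1 = dur = max(L[1]=8, C[0]=5) = 8
step 2 = dur = max(L[2]=2, C[1]=4) = 4
step 3 = dur = max(L[3]=4, C[2]=?) = C[2]  (unknown; binding)
step 4 = dur = max(L[4]=3, C[3]=5) = 5
step 5 = dur = max(L[5]=4, C[4]=7) = 7
step 6 = dur = max(L[6]=9, C[5]=7) = 9
step 7 = dur = max(L[7]=6, C[6]=2) = 6
step 8 = dur = max(L[8]=6, C[7]=7) = 7
step 9 = dur = C[8]=6 = 6
sum of known step durations = 61
dur[3] = total - known = 68 - 61 = 7
C[2] is the binding max in step 3, so C[2] = dur[3] = 7

C[2] = 7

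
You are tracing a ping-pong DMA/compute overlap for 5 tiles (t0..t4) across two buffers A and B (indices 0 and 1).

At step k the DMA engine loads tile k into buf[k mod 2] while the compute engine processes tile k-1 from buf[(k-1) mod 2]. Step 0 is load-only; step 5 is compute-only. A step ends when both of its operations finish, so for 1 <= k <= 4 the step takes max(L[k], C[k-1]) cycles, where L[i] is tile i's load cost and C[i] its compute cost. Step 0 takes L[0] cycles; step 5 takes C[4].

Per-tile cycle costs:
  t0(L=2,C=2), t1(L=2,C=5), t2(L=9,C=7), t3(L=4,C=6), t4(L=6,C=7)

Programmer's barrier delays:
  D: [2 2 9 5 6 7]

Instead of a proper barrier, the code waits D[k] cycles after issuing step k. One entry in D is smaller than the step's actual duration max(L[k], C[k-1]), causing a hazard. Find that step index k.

hazard at step 3

k=0 barrier L[0]=2→2c, D[0]=2 ok
k=1 barrier max(L[1]=2,C[0]=2)→2c, D[1]=2 ok
k=2 barrier max(L[2]=9,C[1]=5)→9c, D[2]=9 ok
k=3 barrier max(L[3]=4,C[2]=7)→7c, D[3]=5 SHORT
k=4 barrier max(L[4]=6,C[3]=6)→6c, D[4]=6 ok
k=5 barrier C[4]=7→7c, D[5]=7 ok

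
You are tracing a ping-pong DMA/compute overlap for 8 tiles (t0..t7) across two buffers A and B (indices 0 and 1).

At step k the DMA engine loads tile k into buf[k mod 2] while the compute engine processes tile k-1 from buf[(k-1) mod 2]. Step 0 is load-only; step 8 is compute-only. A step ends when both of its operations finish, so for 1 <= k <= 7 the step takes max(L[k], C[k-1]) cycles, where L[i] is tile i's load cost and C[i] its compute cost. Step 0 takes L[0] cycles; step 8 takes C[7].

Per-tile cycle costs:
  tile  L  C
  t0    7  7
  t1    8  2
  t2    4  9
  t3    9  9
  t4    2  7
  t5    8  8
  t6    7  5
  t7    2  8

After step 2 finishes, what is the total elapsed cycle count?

k=0 load=t0/7c comp=- wait=7 total=7
k=1 load=t1/8c comp=t0/7c wait=8 total=15
k=2 load=t2/4c comp=t1/2c wait=4 total=19
k=3 load=t3/9c comp=t2/9c wait=9 total=28
k=4 load=t4/2c comp=t3/9c wait=9 total=37
k=5 load=t5/8c comp=t4/7c wait=8 total=45
k=6 load=t6/7c comp=t5/8c wait=8 total=53
k=7 load=t7/2c comp=t6/5c wait=5 total=58
k=8 load=- comp=t7/8c wait=8 total=66

end_cycle[2] = 19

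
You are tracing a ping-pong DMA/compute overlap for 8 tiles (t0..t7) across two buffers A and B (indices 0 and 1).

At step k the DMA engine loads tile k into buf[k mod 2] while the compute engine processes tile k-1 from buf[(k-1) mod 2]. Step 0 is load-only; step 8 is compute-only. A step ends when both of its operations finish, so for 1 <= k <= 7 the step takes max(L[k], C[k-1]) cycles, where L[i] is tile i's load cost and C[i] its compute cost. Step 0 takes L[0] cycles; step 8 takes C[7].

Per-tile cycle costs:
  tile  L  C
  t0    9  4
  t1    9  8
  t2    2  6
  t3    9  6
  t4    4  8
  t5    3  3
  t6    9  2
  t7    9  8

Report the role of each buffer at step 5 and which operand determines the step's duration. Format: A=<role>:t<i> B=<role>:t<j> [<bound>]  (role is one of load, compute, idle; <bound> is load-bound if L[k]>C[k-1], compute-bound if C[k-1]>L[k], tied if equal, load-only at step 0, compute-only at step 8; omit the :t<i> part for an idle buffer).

step 0: L[0]=9 → dur=9, Σ=9 | A=load:t0 B=idle [load-only]
step 1: L[1]=9 C[0]=4 → dur=9, Σ=18 | A=compute:t0 B=load:t1 [load-bound]
step 2: L[2]=2 C[1]=8 → dur=8, Σ=26 | A=load:t2 B=compute:t1 [compute-bound]
step 3: L[3]=9 C[2]=6 → dur=9, Σ=35 | A=compute:t2 B=load:t3 [load-bound]
step 4: L[4]=4 C[3]=6 → dur=6, Σ=41 | A=load:t4 B=compute:t3 [compute-bound]
step 5: L[5]=3 C[4]=8 → dur=8, Σ=49 | A=compute:t4 B=load:t5 [compute-bound]
step 6: L[6]=9 C[5]=3 → dur=9, Σ=58 | A=load:t6 B=compute:t5 [load-bound]
step 7: L[7]=9 C[6]=2 → dur=9, Σ=67 | A=compute:t6 B=load:t7 [load-bound]
step 8: C[7]=8 → dur=8, Σ=75 | A=idle B=compute:t7 [compute-only]

step 5: A=compute:t4 B=load:t5 [compute-bound]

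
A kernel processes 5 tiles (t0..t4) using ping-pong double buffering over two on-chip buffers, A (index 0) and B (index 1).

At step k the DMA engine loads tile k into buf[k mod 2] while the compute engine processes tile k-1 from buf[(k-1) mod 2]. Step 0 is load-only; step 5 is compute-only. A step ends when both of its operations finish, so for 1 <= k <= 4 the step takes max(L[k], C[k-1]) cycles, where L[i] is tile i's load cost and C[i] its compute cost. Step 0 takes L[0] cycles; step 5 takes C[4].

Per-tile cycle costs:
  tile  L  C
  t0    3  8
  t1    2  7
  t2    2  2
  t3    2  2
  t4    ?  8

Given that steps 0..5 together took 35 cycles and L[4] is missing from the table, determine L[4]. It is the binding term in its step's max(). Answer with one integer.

step 0 | dur = L[0]=3 = 3
step 1 | dur = max(L[1]=2, C[0]=8) = 8
step 2 | dur = max(L[2]=2, C[1]=7) = 7
step 3 | dur = max(L[3]=2, C[2]=2) = 2
step 4 | dur = max(L[4]=?, C[3]=2) = L[4]  (unknown; binding)
step 5 | dur = C[4]=8 = 8
sum of known step durations = 28
dur[4] = total - known = 35 - 28 = 7
L[4] is the binding max in step 4, so L[4] = dur[4] = 7

L[4] = 7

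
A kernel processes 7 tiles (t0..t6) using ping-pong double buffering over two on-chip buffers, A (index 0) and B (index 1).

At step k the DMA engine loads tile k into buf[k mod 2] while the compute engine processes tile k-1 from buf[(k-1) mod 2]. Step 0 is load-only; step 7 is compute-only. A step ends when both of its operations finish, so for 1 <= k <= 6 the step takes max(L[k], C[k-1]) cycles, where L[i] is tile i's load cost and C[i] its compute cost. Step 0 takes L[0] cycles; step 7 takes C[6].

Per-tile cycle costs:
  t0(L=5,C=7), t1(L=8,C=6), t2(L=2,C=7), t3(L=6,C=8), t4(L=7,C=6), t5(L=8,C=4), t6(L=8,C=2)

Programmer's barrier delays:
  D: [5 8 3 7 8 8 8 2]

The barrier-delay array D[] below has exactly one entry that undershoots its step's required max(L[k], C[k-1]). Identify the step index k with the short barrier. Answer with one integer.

hazard at step 2

k=0 barrier L[0]=5→5c, D[0]=5 ok
k=1 barrier max(L[1]=8,C[0]=7)→8c, D[1]=8 ok
k=2 barrier max(L[2]=2,C[1]=6)→6c, D[2]=3 SHORT
k=3 barrier max(L[3]=6,C[2]=7)→7c, D[3]=7 ok
k=4 barrier max(L[4]=7,C[3]=8)→8c, D[4]=8 ok
k=5 barrier max(L[5]=8,C[4]=6)→8c, D[5]=8 ok
k=6 barrier max(L[6]=8,C[5]=4)→8c, D[6]=8 ok
k=7 barrier C[6]=2→2c, D[7]=2 ok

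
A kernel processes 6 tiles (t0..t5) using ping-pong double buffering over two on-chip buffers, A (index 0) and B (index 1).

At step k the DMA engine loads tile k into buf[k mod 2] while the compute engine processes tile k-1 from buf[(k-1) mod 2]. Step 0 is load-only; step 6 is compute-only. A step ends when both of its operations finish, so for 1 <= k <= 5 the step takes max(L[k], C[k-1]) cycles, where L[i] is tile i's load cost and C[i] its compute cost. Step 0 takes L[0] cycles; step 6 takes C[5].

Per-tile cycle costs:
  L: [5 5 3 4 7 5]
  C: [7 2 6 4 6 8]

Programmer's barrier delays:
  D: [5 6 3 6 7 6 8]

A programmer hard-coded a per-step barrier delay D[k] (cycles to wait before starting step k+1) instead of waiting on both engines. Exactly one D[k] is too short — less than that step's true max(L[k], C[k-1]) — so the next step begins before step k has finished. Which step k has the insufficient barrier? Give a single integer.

step 0: need L[0]=5 = 5; D[0]=5 ok
step 1: need max(L[1]=5,C[0]=7) = 7; D[1]=6 SHORT
step 2: need max(L[2]=3,C[1]=2) = 3; D[2]=3 ok
step 3: need max(L[3]=4,C[2]=6) = 6; D[3]=6 ok
step 4: need max(L[4]=7,C[3]=4) = 7; D[4]=7 ok
step 5: need max(L[5]=5,C[4]=6) = 6; D[5]=6 ok
step 6: need C[5]=8 = 8; D[6]=8 ok

hazard at step 1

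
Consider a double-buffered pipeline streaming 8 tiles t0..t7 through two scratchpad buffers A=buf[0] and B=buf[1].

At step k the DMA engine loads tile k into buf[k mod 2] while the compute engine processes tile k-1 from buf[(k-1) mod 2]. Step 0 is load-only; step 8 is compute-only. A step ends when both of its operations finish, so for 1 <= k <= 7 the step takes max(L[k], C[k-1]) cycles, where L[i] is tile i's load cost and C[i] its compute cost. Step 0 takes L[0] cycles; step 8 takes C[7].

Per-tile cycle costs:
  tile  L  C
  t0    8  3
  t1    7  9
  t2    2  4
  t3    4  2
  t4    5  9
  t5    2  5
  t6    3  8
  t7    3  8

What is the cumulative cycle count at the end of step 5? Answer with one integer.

  0. 8=8c; end=8; A:t0 B:-
  1. max(7,3)=7c; end=15; A:t0 B:t1
  2. max(2,9)=9c; end=24; A:t2 B:t1
  3. max(4,4)=4c; end=28; A:t2 B:t3
  4. max(5,2)=5c; end=33; A:t4 B:t3
  5. max(2,9)=9c; end=42; A:t4 B:t5
  6. max(3,5)=5c; end=47; A:t6 B:t5
  7. max(3,8)=8c; end=55; A:t6 B:t7
  8. 8=8c; end=63; A:t6 B:t7

end_cycle[5] = 42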